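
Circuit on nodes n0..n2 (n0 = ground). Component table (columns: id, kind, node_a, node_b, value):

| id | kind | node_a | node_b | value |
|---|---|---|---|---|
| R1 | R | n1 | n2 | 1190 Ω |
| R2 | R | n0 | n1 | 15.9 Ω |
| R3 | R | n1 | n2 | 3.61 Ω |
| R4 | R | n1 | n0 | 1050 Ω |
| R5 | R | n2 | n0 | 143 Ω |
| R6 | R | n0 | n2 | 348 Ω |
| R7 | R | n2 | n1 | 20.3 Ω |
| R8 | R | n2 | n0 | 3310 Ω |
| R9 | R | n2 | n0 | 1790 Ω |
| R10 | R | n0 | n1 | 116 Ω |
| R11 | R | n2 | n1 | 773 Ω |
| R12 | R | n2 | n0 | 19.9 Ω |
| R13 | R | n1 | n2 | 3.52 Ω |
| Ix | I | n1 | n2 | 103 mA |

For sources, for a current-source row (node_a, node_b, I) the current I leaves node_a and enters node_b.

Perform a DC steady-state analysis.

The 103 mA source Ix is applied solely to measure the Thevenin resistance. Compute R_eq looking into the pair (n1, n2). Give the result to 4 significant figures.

Element admittances at DC:
  Y(R1) = 0.0008403 S between n1,n2
  Y(R2) = 0.06289 S between n0,n1
  Y(R3) = 0.2770 S between n1,n2
  Y(R4) = 0.0009524 S between n1,n0
  Y(R5) = 0.006993 S between n2,n0
  Y(R6) = 0.002874 S between n0,n2
  Y(R7) = 0.04926 S between n2,n1
  Y(R8) = 0.0003021 S between n2,n0
  Y(R9) = 0.0005587 S between n2,n0
  Y(R10) = 0.008621 S between n0,n1
  Y(R11) = 0.001294 S between n2,n1
  Y(R12) = 0.05025 S between n2,n0
  Y(R13) = 0.2841 S between n1,n2
  Ix: injects 0.103 A into n2 (from n1)
Assemble and solve the 2×2 MNA system:
  V(n1)=-0.07290  V(n2)=0.08664

R_eq = 1.549 Ω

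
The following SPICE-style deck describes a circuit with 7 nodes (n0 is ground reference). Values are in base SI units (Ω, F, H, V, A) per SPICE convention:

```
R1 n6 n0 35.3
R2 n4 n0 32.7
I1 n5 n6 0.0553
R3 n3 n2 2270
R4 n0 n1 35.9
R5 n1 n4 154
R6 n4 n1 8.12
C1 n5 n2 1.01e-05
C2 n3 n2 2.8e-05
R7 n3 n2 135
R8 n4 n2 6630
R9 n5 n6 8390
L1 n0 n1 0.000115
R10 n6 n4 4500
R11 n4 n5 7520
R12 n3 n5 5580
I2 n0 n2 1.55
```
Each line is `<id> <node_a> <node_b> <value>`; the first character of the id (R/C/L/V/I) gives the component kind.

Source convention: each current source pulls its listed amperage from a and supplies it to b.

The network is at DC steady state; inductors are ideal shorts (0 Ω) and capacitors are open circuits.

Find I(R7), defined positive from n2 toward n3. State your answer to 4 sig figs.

0.6075 A

MNA unknowns: 6 node voltages V₁..V_6 plus 1 source current (L1)
R1: Y=0.02833 on G[6,0]
R2: Y=0.03058 on G[4,0]
I1: z[5]−=0.0553, z[6]+=0.0553
R3: Y=0.0004405 on G[3,2]
R4: Y=0.02786 on G[0,1]
R5: Y=0.006494 on G[1,4]
R6: Y=0.1232 on G[4,1]
C1: Y=0.000 on G[5,2]
C2: Y=0.000 on G[3,2]
R7: Y=0.007407 on G[3,2]
R8: Y=0.0001508 on G[4,2]
R9: Y=0.0001192 on G[5,6]
L1: row V0−V1=0, i_L1 at 0,1
R10: Y=0.0002222 on G[6,4]
R11: Y=0.0001330 on G[4,5]
R12: Y=0.0001792 on G[3,5]
I2: z[0]−=1.55, z[2]+=1.55
solve → V1=0.000, V2=6017, V3=5935, V4=7.600, V5=2343, V6=11.73
aux → i_L1=-0.9854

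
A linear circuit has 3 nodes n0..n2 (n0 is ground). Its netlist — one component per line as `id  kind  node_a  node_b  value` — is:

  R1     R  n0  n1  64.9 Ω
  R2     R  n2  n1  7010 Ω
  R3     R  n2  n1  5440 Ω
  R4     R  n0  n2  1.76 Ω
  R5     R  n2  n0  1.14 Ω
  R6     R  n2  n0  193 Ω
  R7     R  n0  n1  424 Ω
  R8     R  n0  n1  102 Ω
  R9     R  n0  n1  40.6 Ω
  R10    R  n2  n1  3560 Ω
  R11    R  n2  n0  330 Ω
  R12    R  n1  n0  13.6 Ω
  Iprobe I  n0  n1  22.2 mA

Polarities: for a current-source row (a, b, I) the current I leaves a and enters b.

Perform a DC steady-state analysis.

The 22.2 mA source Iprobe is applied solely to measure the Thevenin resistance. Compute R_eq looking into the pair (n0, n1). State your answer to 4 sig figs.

R_eq = 7.915 Ω

MNA unknowns: 2 node voltages V₁..V_2
R1: Y=0.01541 on G[0,1]
R2: Y=0.0001427 on G[2,1]
R3: Y=0.0001838 on G[2,1]
R4: Y=0.5682 on G[0,2]
R5: Y=0.8772 on G[2,0]
R6: Y=0.005181 on G[2,0]
R7: Y=0.002358 on G[0,1]
R8: Y=0.009804 on G[0,1]
R9: Y=0.02463 on G[0,1]
R10: Y=0.0002809 on G[2,1]
R11: Y=0.003030 on G[2,0]
R12: Y=0.07353 on G[1,0]
Iprobe: z[0]−=0.0222, z[1]+=0.0222
solve → V1=0.1757, V2=7.339e-05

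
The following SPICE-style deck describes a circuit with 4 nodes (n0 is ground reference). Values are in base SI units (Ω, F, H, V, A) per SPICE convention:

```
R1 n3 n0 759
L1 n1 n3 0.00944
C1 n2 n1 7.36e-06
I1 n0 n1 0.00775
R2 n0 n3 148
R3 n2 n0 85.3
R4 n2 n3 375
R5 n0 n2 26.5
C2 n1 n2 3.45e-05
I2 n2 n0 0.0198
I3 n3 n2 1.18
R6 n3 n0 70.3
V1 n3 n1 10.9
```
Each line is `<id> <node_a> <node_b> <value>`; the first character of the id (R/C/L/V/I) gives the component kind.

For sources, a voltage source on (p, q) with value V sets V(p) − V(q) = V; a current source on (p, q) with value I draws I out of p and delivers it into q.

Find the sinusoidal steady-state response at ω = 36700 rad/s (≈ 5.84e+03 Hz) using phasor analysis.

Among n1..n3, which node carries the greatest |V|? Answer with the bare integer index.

3

Apply KCL at each of the 3 non-ground nodes and solve the resulting linear system.
Node n1: branches {L1, C1, I1, C2, V1} → V_1 = -3.562+0.6124j
Node n2: branches {C1, R3, R4, R5, C2, I2, I3} → V_2 = -3.552-0.2761j
Node n3: branches {R1, L1, R2, R4, I3, R6, V1} → V_3 = 7.338+0.6124j
Source currents: i(V1)=-1.373+0.01544j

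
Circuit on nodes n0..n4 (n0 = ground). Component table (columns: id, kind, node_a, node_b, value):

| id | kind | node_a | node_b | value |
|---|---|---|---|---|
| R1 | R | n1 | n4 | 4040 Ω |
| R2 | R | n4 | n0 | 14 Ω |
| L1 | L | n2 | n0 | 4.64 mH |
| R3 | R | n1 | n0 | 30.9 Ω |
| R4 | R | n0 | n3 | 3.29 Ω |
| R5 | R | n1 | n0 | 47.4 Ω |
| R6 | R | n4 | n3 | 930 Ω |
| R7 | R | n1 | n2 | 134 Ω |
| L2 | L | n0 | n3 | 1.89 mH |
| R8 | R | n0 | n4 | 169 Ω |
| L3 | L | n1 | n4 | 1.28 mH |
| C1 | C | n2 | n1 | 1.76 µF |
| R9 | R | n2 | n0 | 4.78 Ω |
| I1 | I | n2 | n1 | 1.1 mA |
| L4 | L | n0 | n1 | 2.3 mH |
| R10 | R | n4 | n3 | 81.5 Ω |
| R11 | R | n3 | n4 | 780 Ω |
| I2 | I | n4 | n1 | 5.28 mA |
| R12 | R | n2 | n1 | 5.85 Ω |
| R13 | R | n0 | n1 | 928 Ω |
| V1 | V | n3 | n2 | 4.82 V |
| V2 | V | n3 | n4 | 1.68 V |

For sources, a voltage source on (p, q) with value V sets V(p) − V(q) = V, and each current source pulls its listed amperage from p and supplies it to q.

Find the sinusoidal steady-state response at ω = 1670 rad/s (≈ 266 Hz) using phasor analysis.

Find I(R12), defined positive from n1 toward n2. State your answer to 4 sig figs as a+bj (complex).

MNA unknowns: 4 node voltages V₁..V_4 plus 2 source currents (V1, V2)
R1: Y=0.0002475+0.000j on G[1,4]
R2: Y=0.07143+0.000j on G[4,0]
L1: Y=0.000-0.1291j on G[2,0]
R3: Y=0.03236+0.000j on G[1,0]
R4: Y=0.3040+0.000j on G[0,3]
R5: Y=0.02110+0.000j on G[1,0]
R6: Y=0.001075+0.000j on G[4,3]
R7: Y=0.007463+0.000j on G[1,2]
L2: Y=0.000-0.3168j on G[0,3]
R8: Y=0.005917+0.000j on G[0,4]
L3: Y=0.000-0.4678j on G[1,4]
C1: Y=0.000+0.002939j on G[2,1]
R9: Y=0.2092+0.000j on G[2,0]
I1: z[2]−=0.0011, z[1]+=0.0011
L4: Y=0.000-0.2603j on G[0,1]
R10: Y=0.01227+0.000j on G[4,3]
R11: Y=0.001282+0.000j on G[3,4]
I2: z[4]−=0.00528, z[1]+=0.00528
R12: Y=0.1709+0.000j on G[2,1]
R13: Y=0.001078+0.000j on G[0,1]
V1: row V3−V2=4.82, i_V1 at 3,2
V2: row V3−V4=1.68, i_V2 at 3,4
solve → V1=-0.1004-0.4565j, V2=-2.951+0.3561j, V3=1.869+0.3561j, V4=0.1894+0.3561j
aux → i_V1=-1.081+0.5919j, i_V2=0.3755-0.1078j

0.4872-0.1389j A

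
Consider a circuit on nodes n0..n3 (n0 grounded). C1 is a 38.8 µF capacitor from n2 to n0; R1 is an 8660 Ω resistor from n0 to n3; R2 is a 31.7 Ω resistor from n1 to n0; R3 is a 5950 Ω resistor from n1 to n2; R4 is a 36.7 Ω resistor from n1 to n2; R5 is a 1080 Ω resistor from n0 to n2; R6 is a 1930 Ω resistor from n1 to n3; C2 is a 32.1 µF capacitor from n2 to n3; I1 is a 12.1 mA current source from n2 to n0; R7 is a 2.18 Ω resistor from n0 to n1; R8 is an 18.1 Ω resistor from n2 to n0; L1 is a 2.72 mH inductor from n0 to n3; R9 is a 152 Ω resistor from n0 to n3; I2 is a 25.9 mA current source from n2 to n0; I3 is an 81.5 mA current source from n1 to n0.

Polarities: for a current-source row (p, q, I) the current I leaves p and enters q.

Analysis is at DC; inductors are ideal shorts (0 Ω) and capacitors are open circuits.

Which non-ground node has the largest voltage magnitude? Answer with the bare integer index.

MNA unknowns: 3 node voltages V₁..V_3 plus 1 source current (L1)
C1: Y=0.000 on G[2,0]
R1: Y=0.0001155 on G[0,3]
R2: Y=0.03155 on G[1,0]
R3: Y=0.0001681 on G[1,2]
R4: Y=0.02725 on G[1,2]
R5: Y=0.0009259 on G[0,2]
R6: Y=0.0005181 on G[1,3]
C2: Y=0.000 on G[2,3]
I1: z[2]−=0.0121, z[0]+=0.0121
R7: Y=0.4587 on G[0,1]
R8: Y=0.05525 on G[2,0]
L1: row V0−V3=0, i_L1 at 0,3
R9: Y=0.006579 on G[0,3]
I2: z[2]−=0.0259, z[0]+=0.0259
I3: z[1]−=0.0815, z[0]+=0.0815
solve → V1=-0.1845, V2=-0.5151, V3=0.000
aux → i_L1=9.561e-05

2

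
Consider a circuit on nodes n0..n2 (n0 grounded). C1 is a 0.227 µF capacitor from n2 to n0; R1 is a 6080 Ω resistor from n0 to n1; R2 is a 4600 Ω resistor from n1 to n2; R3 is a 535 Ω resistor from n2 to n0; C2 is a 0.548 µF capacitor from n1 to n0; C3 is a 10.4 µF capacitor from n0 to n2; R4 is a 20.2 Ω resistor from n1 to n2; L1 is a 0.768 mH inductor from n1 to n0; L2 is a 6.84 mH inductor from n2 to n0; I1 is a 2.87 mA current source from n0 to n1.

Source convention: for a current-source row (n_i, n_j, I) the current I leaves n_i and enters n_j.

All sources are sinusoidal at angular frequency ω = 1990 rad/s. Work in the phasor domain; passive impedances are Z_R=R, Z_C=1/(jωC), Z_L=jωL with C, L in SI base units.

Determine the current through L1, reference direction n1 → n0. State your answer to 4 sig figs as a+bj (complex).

Element admittances at ω=1990 rad/s:
  Y(C1) = 0.000+0.0004517j S between n2,n0
  Y(R1) = 0.0001645+0.000j S between n0,n1
  Y(R2) = 0.0002174+0.000j S between n1,n2
  Y(R3) = 0.001869+0.000j S between n2,n0
  Y(C2) = 0.000+0.001091j S between n1,n0
  Y(C3) = 0.000+0.02070j S between n0,n2
  Y(R4) = 0.04950+0.000j S between n1,n2
  Y(L1) = 0.000-0.6543j S between n1,n0
  Y(L2) = 0.000-0.07347j S between n2,n0
  I1: injects 0.00287 A into n1 (from n0)
Assemble and solve the 2×2 MNA system:
  V(n1)=0.0001641+0.004232j  V(n2)=-0.001961+0.002090j

0.002769-0.0001074j A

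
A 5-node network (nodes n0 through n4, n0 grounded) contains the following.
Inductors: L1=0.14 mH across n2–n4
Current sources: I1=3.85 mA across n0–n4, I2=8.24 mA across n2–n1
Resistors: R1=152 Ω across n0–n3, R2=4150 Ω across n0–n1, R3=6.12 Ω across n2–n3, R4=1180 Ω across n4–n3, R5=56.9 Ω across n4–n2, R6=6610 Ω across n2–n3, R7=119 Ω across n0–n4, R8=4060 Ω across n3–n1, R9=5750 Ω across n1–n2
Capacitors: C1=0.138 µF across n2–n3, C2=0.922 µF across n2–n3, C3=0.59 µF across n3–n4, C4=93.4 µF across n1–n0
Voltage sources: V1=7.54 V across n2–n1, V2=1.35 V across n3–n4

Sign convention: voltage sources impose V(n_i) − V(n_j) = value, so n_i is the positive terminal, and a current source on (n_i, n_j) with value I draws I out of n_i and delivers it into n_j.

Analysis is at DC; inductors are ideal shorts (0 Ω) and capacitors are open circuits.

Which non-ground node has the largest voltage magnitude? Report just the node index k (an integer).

MNA unknowns: 4 node voltages V₁..V_4 plus 3 source currents (L1, V1, V2)
L1: row V2−V4=0, i_L1 at 2,4
I1: z[0]−=0.00385, z[4]+=0.00385
R1: Y=0.006579 on G[0,3]
C1: Y=0.000 on G[2,3]
R2: Y=0.0002410 on G[0,1]
R3: Y=0.1634 on G[2,3]
R4: Y=0.0008475 on G[4,3]
R5: Y=0.01757 on G[4,2]
R6: Y=0.0001513 on G[2,3]
R7: Y=0.008403 on G[0,4]
C2: Y=0.000 on G[2,3]
C3: Y=0.000 on G[3,4]
C4: Y=0.000 on G[1,0]
R8: Y=0.0002463 on G[3,1]
R9: Y=0.0001739 on G[1,2]
I2: z[2]−=0.00824, z[1]+=0.00824
V1: row V2−V1=7.54, i_V1 at 2,1
V2: row V3−V4=1.35, i_V2 at 3,4
solve → V1=-7.751, V2=-0.2112, V3=1.139, V4=-0.2112
aux → i_L1=0.2248, i_V1=-0.01361, i_V2=-0.2316

1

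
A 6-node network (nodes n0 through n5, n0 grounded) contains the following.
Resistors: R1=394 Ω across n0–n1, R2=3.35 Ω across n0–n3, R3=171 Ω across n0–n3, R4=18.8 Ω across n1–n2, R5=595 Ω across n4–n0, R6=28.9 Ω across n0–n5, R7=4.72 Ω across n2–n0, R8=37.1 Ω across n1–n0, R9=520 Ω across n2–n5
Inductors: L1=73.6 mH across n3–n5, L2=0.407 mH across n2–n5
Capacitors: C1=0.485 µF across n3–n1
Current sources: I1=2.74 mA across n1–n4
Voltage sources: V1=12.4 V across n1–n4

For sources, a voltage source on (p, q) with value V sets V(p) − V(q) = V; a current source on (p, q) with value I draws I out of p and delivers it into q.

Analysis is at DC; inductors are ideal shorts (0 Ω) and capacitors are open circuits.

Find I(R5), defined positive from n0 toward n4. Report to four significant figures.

0.02040 A

MNA unknowns: 5 node voltages V₁..V_5 plus 3 source currents (L1, L2, V1)
R1: Y=0.002538 on G[0,1]
L1: row V3−V5=0, i_L1 at 3,5
R2: Y=0.2985 on G[0,3]
R3: Y=0.005848 on G[0,3]
C1: Y=0.000 on G[3,1]
L2: row V2−V5=0, i_L2 at 2,5
R4: Y=0.05319 on G[1,2]
I1: z[1]−=0.00274, z[4]+=0.00274
R5: Y=0.001681 on G[4,0]
R6: Y=0.03460 on G[0,5]
R7: Y=0.2119 on G[2,0]
R8: Y=0.02695 on G[1,0]
R9: Y=0.001923 on G[2,5]
V1: row V1−V4=12.4, i_V1 at 1,4
solve → V1=0.2615, V2=0.02303, V3=0.02303, V4=-12.14, V5=0.02303
aux → i_L1=-0.007010, i_L2=0.007807, i_V1=-0.02314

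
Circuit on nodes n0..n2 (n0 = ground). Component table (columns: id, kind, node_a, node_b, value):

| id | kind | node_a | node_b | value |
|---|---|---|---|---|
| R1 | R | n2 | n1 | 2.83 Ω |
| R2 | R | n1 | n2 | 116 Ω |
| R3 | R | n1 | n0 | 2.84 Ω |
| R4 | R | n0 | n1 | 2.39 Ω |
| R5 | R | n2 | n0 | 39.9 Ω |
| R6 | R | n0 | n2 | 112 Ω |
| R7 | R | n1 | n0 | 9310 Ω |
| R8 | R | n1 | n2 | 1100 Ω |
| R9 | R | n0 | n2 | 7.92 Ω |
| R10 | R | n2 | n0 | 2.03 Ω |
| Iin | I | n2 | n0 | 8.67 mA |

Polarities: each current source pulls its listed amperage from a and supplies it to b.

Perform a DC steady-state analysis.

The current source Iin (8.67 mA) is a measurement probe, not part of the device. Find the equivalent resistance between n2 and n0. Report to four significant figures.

R_eq = 1.112 Ω

Element admittances at DC:
  Y(R1) = 0.3534 S between n2,n1
  Y(R2) = 0.008621 S between n1,n2
  Y(R3) = 0.3521 S between n1,n0
  Y(R4) = 0.4184 S between n0,n1
  Y(R5) = 0.02506 S between n2,n0
  Y(R6) = 0.008929 S between n0,n2
  Y(R7) = 0.0001074 S between n1,n0
  Y(R8) = 0.0009091 S between n1,n2
  Y(R9) = 0.1263 S between n0,n2
  Y(R10) = 0.4926 S between n2,n0
  Iin: injects 0.00867 A into n0 (from n2)
Assemble and solve the 2×2 MNA system:
  V(n1)=-0.003085  V(n2)=-0.009638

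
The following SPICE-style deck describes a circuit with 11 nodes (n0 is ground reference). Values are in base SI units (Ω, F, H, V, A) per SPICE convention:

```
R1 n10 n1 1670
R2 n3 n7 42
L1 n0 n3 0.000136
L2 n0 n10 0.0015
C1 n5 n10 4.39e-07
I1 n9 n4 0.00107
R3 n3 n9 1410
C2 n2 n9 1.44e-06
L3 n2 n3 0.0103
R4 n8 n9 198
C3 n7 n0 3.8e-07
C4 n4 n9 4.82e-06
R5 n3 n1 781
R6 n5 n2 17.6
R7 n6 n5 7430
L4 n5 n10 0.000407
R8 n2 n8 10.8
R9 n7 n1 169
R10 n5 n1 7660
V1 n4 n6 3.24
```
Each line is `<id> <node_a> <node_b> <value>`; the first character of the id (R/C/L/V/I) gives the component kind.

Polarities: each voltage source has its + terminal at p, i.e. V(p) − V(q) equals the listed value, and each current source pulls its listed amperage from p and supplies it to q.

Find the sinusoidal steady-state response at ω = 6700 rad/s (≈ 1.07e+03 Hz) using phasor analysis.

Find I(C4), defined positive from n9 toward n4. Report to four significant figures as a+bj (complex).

-0.001502-1.045e-05j A

Element admittances at ω=6700 rad/s:
  Y(R1) = 0.0005988+0.000j S between n10,n1
  Y(R2) = 0.02381+0.000j S between n3,n7
  Y(L1) = 0.000-1.097j S between n0,n3
  Y(L2) = 0.000-0.09950j S between n0,n10
  Y(C1) = 0.000+0.002941j S between n5,n10
  I1: injects 0.00107 A into n4 (from n9)
  Y(R3) = 0.0007092+0.000j S between n3,n9
  Y(C2) = 0.000+0.009648j S between n2,n9
  Y(L3) = 0.000-0.01449j S between n2,n3
  Y(R4) = 0.005051+0.000j S between n8,n9
  Y(C3) = 0.000+0.002546j S between n7,n0
  Y(C4) = 0.000+0.03229j S between n4,n9
  Y(R5) = 0.001280+0.000j S between n3,n1
  Y(R6) = 0.05682+0.000j S between n5,n2
  Y(R7) = 0.0001346+0.000j S between n6,n5
  Y(L4) = 0.000-0.3667j S between n5,n10
  Y(R8) = 0.09259+0.000j S between n2,n8
  Y(R9) = 0.005917+0.000j S between n7,n1
  Y(R10) = 0.0001305+0.000j S between n5,n1
  V1: constraint V(n4)−V(n6) = 3.24
Assemble and solve the 11×11 MNA system:
  V(n1)=-3.197e-05-1.779e-05j  V(n2)=0.005609+0.001493j  V(n3)=9.370e-05+3.499e-05j  V(n4)=0.02578-0.07814j  V(n5)=-0.001313-0.0004925j  V(n6)=-3.214-0.07814j  V(n7)=7.026e-05+1.846e-05j  V(n8)=0.006635-0.0002193j  V(n9)=0.02545-0.03161j  V(n10)=-0.001032-0.0003854j
  i(V1)=-0.0004324-1.045e-05j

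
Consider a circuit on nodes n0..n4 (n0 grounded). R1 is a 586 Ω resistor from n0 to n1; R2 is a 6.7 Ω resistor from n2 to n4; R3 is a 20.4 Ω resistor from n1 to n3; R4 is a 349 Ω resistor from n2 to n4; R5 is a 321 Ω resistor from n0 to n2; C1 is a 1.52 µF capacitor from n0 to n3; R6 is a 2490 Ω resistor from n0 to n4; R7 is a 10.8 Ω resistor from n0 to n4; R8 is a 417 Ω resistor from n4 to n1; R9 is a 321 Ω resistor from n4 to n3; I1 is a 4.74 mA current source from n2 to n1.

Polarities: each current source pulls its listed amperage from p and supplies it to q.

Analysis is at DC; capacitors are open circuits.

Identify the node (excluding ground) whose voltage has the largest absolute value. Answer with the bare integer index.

1

MNA unknowns: 4 node voltages V₁..V_4
R1: Y=0.001706 on G[0,1]
R2: Y=0.1493 on G[2,4]
R3: Y=0.04902 on G[1,3]
R4: Y=0.002865 on G[2,4]
R5: Y=0.003115 on G[0,2]
C1: Y=0.000 on G[0,3]
R6: Y=0.0004016 on G[0,4]
R7: Y=0.09259 on G[0,4]
R8: Y=0.002398 on G[4,1]
R9: Y=0.003115 on G[4,3]
I1: z[2]−=0.00474, z[1]+=0.00474
solve → V1=0.6657, V2=-0.04115, V3=0.6253, V4=-0.01084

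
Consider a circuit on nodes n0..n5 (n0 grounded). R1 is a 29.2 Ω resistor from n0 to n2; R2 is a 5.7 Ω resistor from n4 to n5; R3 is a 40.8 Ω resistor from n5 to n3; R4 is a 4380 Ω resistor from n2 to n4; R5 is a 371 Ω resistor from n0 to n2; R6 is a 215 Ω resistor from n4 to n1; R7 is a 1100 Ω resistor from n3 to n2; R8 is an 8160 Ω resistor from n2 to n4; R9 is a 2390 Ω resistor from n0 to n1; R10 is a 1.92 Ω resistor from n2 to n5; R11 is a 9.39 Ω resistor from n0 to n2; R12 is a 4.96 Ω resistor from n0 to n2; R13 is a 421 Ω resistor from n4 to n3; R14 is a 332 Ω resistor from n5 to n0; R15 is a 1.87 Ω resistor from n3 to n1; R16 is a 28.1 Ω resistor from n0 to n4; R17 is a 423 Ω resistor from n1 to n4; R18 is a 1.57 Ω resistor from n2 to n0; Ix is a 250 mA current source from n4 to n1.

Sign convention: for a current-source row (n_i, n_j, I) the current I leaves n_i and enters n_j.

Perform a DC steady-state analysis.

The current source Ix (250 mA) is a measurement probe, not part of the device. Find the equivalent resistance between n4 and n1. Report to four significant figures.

MNA unknowns: 5 node voltages V₁..V_5
R1: Y=0.03425 on G[0,2]
R2: Y=0.1754 on G[4,5]
R3: Y=0.02451 on G[5,3]
R4: Y=0.0002283 on G[2,4]
R5: Y=0.002695 on G[0,2]
R6: Y=0.004651 on G[4,1]
R7: Y=0.0009091 on G[3,2]
R8: Y=0.0001225 on G[2,4]
R9: Y=0.0004184 on G[0,1]
R10: Y=0.5208 on G[2,5]
R11: Y=0.1065 on G[0,2]
R12: Y=0.2016 on G[0,2]
R13: Y=0.002375 on G[4,3]
R14: Y=0.003012 on G[5,0]
R15: Y=0.5348 on G[3,1]
R16: Y=0.03559 on G[0,4]
R17: Y=0.002364 on G[1,4]
R18: Y=0.6369 on G[2,0]
Ix: z[4]−=0.25, z[1]+=0.25
solve → V1=7.213, V2=0.02504, V3=6.856, V4=-0.7810, V5=0.06088

R_eq = 31.98 Ω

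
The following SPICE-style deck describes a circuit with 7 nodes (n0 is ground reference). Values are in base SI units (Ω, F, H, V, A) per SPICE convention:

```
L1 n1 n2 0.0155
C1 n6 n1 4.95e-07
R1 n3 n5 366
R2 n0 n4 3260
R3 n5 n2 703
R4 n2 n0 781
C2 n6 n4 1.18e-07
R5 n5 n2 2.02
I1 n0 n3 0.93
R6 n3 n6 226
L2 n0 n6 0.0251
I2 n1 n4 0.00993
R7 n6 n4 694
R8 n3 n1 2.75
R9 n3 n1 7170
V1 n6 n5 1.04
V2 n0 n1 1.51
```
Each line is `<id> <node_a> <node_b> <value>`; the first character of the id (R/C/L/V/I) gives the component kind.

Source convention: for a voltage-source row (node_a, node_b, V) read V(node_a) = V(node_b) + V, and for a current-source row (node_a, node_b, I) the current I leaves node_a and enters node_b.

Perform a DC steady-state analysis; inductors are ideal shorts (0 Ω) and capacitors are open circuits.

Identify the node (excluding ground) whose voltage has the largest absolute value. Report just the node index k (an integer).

MNA unknowns: 6 node voltages V₁..V_6 plus 4 source currents (L1, L2, V1, V2)
L1: row V1−V2=0, i_L1 at 1,2
C1: Y=0.000 on G[6,1]
R1: Y=0.002732 on G[3,5]
R2: Y=0.0003067 on G[0,4]
R3: Y=0.001422 on G[5,2]
R4: Y=0.001280 on G[2,0]
C2: Y=0.000 on G[6,4]
R5: Y=0.4950 on G[5,2]
I1: z[0]−=0.93, z[3]+=0.93
R6: Y=0.004425 on G[3,6]
L2: row V0−V6=0, i_L2 at 0,6
I2: z[1]−=0.00993, z[4]+=0.00993
R7: Y=0.001441 on G[6,4]
R8: Y=0.3636 on G[3,1]
R9: Y=0.0001395 on G[3,1]
V1: row V6−V5=1.04, i_V1 at 6,5
V2: row V0−V1=1.51, i_V2 at 0,1
solve → V1=-1.510, V2=-1.510, V3=1.019, V4=5.682, V5=-1.040, V6=0.000
aux → i_L1=-0.2353, i_L2=0.2150, i_V1=0.2277, i_V2=-1.145

4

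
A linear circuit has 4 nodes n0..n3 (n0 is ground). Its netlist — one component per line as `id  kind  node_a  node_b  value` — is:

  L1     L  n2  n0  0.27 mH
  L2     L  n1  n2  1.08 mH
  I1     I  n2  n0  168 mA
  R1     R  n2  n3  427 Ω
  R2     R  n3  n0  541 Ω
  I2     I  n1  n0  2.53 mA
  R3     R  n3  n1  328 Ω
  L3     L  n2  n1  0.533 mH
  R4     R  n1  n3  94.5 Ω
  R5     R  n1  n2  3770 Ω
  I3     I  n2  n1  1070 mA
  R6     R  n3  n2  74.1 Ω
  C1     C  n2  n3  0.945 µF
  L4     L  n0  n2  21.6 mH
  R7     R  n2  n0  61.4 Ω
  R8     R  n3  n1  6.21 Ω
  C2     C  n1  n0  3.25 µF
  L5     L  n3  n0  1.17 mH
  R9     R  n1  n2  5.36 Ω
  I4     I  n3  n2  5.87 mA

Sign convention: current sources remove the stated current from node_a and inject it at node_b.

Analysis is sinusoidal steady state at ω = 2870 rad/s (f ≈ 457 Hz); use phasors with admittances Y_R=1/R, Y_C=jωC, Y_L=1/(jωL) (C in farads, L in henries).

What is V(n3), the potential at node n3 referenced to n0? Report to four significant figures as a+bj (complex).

Apply KCL at each of the 3 non-ground nodes and solve the resulting linear system.
Node n1: branches {L2, I2, R3, L3, R4, R5, I3, R8, C2, R9} → V_1 = 0.3153+0.7546j
Node n2: branches {L1, L2, I1, R1, L3, R5, I3, R6, C1, L4, R7, R9, I4} → V_2 = 0.05218-0.1984j
Node n3: branches {R1, R2, R3, R4, R6, C1, R8, L5, I4} → V_3 = -0.2279+0.3199j

-0.2279+0.3199j V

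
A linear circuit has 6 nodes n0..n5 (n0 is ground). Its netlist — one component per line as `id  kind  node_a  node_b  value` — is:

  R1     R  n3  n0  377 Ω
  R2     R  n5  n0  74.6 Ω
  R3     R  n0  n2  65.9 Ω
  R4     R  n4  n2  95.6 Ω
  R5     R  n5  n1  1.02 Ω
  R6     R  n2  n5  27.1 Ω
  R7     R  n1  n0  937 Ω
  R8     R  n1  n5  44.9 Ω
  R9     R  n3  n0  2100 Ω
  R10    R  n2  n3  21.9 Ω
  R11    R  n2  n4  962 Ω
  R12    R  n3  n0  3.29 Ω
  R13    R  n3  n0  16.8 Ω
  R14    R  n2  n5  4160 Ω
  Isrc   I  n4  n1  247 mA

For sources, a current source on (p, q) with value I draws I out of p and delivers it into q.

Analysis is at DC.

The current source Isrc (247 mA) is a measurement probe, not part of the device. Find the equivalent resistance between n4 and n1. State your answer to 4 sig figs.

R_eq = 108.5 Ω

Element admittances at DC:
  Y(R1) = 0.002653 S between n3,n0
  Y(R2) = 0.01340 S between n5,n0
  Y(R3) = 0.01517 S between n0,n2
  Y(R4) = 0.01046 S between n4,n2
  Y(R5) = 0.9804 S between n5,n1
  Y(R6) = 0.03690 S between n2,n5
  Y(R7) = 0.001067 S between n1,n0
  Y(R8) = 0.02227 S between n1,n5
  Y(R9) = 0.0004762 S between n3,n0
  Y(R10) = 0.04566 S between n2,n3
  Y(R11) = 0.001040 S between n2,n4
  Y(R12) = 0.3040 S between n3,n0
  Y(R13) = 0.05952 S between n3,n0
  Y(R14) = 0.0002404 S between n2,n5
  Isrc: injects 0.247 A into n1 (from n4)
Assemble and solve the 5×5 MNA system:
  V(n1)=4.267  V(n2)=-1.049  V(n3)=-0.1162  V(n4)=-22.53  V(n5)=4.026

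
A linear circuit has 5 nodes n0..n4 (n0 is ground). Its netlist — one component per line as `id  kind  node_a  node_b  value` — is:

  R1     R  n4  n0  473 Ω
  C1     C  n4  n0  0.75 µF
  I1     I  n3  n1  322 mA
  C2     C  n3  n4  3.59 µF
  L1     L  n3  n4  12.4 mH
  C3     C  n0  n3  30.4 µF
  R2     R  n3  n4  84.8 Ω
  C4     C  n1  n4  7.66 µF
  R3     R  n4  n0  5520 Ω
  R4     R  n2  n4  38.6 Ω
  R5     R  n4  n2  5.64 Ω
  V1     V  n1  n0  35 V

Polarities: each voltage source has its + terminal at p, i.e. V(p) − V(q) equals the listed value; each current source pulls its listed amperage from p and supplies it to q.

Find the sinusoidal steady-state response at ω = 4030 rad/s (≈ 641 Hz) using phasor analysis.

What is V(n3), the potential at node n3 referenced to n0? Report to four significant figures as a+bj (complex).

Apply KCL at each of the 4 non-ground nodes and solve the resulting linear system.
Node n1: branches {I1, C4, V1} → V_1 = 35.00+0.000j
Node n2: branches {R4, R5} → V_2 = 30.16+15.10j
Node n3: branches {I1, C2, L1, C3, R2} → V_3 = 0.1922-0.9842j
Node n4: branches {R1, C1, C2, L1, R2, C4, R3, R4, R5} → V_4 = 30.16+15.10j
Source currents: i(V1)=-0.1442-0.1494j

0.1922-0.9842j V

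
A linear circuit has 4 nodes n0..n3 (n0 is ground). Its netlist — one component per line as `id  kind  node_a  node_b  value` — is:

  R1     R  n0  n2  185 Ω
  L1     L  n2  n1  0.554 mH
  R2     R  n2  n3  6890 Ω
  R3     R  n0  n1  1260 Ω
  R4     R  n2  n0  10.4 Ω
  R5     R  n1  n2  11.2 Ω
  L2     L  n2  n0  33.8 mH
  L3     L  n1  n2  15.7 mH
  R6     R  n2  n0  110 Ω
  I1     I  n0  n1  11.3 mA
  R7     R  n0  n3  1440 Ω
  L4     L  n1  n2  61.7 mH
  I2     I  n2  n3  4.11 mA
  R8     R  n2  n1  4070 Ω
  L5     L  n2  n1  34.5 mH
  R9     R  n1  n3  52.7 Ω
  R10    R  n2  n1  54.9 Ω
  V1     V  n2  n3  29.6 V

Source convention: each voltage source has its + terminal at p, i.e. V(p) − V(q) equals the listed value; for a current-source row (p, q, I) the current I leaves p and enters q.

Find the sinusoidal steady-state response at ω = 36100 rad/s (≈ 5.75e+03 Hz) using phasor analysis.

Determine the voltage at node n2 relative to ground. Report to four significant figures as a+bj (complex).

0.3100+0.01310j V

Element admittances at ω=36100 rad/s:
  Y(R1) = 0.005405+0.000j S between n0,n2
  Y(L1) = 0.000-0.05000j S between n2,n1
  Y(R2) = 0.0001451+0.000j S between n2,n3
  Y(R3) = 0.0007937+0.000j S between n0,n1
  Y(R4) = 0.09615+0.000j S between n2,n0
  Y(R5) = 0.08929+0.000j S between n1,n2
  Y(L2) = 0.000-0.0008196j S between n2,n0
  Y(L3) = 0.000-0.001764j S between n1,n2
  Y(R6) = 0.009091+0.000j S between n2,n0
  I1: injects 0.0113 A into n1 (from n0)
  Y(R7) = 0.0006944+0.000j S between n0,n3
  Y(L4) = 0.000-0.0004490j S between n1,n2
  I2: injects 0.00411 A into n3 (from n2)
  Y(R8) = 0.0002457+0.000j S between n2,n1
  Y(L5) = 0.000-0.0008029j S between n2,n1
  Y(R9) = 0.01898+0.000j S between n1,n3
  Y(R10) = 0.01821+0.000j S between n2,n1
  V1: constraint V(n2)−V(n3) = 29.6
Assemble and solve the 4×4 MNA system:
  V(n1)=-3.372-1.518j  V(n2)=0.3100+0.01310j  V(n3)=-29.29+0.01310j
  i(V1)=-0.5206+0.02906j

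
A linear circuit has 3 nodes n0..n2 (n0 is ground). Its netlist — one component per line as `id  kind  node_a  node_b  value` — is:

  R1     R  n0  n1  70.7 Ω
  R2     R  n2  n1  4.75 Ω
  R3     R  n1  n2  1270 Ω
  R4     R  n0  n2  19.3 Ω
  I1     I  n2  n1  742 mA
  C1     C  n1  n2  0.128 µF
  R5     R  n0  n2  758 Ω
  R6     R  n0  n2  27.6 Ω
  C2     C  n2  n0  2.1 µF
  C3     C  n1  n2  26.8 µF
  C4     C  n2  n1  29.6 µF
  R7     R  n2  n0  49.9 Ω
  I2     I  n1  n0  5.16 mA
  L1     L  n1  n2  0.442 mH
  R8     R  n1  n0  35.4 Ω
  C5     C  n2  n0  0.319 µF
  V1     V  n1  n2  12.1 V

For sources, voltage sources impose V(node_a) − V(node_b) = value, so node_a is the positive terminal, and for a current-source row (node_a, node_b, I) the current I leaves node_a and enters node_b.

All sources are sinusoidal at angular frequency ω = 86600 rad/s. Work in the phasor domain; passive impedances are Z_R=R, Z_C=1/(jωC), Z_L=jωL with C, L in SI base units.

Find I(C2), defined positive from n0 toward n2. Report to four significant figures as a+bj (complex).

Element admittances at ω=86600 rad/s:
  Y(R1) = 0.01414+0.000j S between n0,n1
  Y(R2) = 0.2105+0.000j S between n2,n1
  Y(R3) = 0.0007874+0.000j S between n1,n2
  Y(R4) = 0.05181+0.000j S between n0,n2
  I1: injects 0.742 A into n1 (from n2)
  Y(C1) = 0.000+0.01108j S between n1,n2
  Y(R5) = 0.001319+0.000j S between n0,n2
  Y(R6) = 0.03623+0.000j S between n0,n2
  Y(C2) = 0.000+0.1819j S between n2,n0
  Y(C3) = 0.000+2.321j S between n1,n2
  Y(C4) = 0.000+2.563j S between n2,n1
  Y(R7) = 0.02004+0.000j S between n2,n0
  I2: injects 0.00516 A into n0 (from n1)
  Y(L1) = 0.000-0.02613j S between n1,n2
  Y(R8) = 0.02825+0.000j S between n1,n0
  Y(C5) = 0.000+0.02763j S between n2,n0
  V1: constraint V(n1)−V(n2) = 12.1
Assemble and solve the 3×3 MNA system:
  V(n1)=10.92+1.622j  V(n2)=-1.175+1.622j
  i(V1)=-2.283-58.99j

0.2949+0.2137j A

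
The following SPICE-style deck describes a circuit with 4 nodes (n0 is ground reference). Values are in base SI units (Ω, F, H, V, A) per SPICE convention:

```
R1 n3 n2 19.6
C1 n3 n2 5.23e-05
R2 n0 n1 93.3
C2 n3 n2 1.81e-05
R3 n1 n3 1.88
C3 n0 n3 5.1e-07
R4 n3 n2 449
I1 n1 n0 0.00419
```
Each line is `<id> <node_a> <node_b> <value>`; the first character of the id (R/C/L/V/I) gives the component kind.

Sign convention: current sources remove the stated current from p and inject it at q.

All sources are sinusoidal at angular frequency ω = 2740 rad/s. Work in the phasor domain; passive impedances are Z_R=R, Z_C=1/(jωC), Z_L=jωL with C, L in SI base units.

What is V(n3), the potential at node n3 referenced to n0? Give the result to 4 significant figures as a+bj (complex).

-0.3841+0.05109j V

Element admittances at ω=2740 rad/s:
  Y(R1) = 0.05102+0.000j S between n3,n2
  Y(C1) = 0.000+0.1433j S between n3,n2
  Y(R2) = 0.01072+0.000j S between n0,n1
  Y(C2) = 0.000+0.04959j S between n3,n2
  Y(R3) = 0.5319+0.000j S between n1,n3
  Y(C3) = 0.000+0.001397j S between n0,n3
  Y(R4) = 0.002227+0.000j S between n3,n2
  I1: injects 0.00419 A into n0 (from n1)
Assemble and solve the 3×3 MNA system:
  V(n1)=-0.3843+0.05008j  V(n2)=-0.3841+0.05109j  V(n3)=-0.3841+0.05109j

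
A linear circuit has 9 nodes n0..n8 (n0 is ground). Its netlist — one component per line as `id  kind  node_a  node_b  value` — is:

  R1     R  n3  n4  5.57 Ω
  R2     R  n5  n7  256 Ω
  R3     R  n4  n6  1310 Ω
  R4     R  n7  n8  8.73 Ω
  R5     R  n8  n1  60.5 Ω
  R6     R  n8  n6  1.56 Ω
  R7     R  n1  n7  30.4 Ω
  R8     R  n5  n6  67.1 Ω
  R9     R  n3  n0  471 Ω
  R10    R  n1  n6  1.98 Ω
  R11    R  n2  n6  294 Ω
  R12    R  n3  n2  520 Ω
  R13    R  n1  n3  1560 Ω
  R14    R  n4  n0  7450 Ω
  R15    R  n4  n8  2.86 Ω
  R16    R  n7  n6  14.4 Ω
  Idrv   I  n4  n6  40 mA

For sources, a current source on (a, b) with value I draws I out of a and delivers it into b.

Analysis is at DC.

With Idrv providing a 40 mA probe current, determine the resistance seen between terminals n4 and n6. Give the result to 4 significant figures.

R_eq = 4.221 Ω

MNA unknowns: 8 node voltages V₁..V_8
R1: Y=0.1795 on G[3,4]
R2: Y=0.003906 on G[5,7]
R3: Y=0.0007634 on G[4,6]
R4: Y=0.1145 on G[7,8]
R5: Y=0.01653 on G[8,1]
R6: Y=0.6410 on G[8,6]
R7: Y=0.03289 on G[1,7]
R8: Y=0.01490 on G[5,6]
R9: Y=0.002123 on G[3,0]
R10: Y=0.5051 on G[1,6]
R11: Y=0.003401 on G[2,6]
R12: Y=0.001923 on G[3,2]
R13: Y=0.0006410 on G[1,3]
R14: Y=0.0001342 on G[4,0]
R15: Y=0.3497 on G[4,8]
R16: Y=0.06944 on G[7,6]
Idrv: z[4]−=0.04, z[6]+=0.04
solve → V1=0.1636, V2=0.1069, V3=0.0001026, V4=-0.001624, V5=0.1611, V6=0.1672, V7=0.1377, V8=0.1115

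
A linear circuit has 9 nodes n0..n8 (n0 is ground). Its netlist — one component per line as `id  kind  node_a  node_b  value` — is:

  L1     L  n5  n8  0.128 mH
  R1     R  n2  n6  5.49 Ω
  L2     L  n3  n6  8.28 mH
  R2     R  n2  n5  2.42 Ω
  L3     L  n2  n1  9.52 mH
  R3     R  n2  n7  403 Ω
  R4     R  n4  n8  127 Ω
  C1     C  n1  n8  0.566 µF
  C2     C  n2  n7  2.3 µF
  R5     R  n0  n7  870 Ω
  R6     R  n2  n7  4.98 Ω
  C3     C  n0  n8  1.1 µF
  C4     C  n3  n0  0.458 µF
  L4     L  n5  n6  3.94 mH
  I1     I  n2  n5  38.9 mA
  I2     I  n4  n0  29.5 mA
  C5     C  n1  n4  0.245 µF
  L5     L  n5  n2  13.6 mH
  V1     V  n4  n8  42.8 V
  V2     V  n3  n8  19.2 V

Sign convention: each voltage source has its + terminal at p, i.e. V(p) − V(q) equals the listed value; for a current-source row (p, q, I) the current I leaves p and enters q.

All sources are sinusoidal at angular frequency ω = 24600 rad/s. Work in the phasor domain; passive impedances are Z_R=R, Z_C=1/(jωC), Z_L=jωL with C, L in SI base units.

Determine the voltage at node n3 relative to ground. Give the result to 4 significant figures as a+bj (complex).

MNA unknowns: 8 node voltages V₁..V_8 plus 2 source currents (V1, V2)
L1: Y=0.000-0.3176j on G[5,8]
R1: Y=0.1821+0.000j on G[2,6]
L2: Y=0.000-0.004909j on G[3,6]
R2: Y=0.4132+0.000j on G[2,5]
L3: Y=0.000-0.004270j on G[2,1]
R3: Y=0.002481+0.000j on G[2,7]
R4: Y=0.007874+0.000j on G[4,8]
C1: Y=0.000+0.01392j on G[1,8]
C2: Y=0.000+0.05658j on G[2,7]
R5: Y=0.001149+0.000j on G[0,7]
R6: Y=0.2008+0.000j on G[2,7]
C3: Y=0.000+0.02706j on G[0,8]
C4: Y=0.000+0.01127j on G[3,0]
L4: Y=0.000-0.01032j on G[5,6]
I1: z[2]−=0.0389, z[5]+=0.0389
I2: z[4]−=0.0295, z[0]+=0.0295
C5: Y=0.000+0.006027j on G[1,4]
L5: Y=0.000-0.002989j on G[5,2]
V1: row V4−V8=42.8, i_V1 at 4,8
V2: row V3−V8=19.2, i_V2 at 3,8
solve → V1=10.67+0.7097j, V2=-5.189+0.2668j, V3=13.55+0.6149j, V4=37.15+0.6149j, V5=-5.149+0.6526j, V6=-5.116-0.2344j, V7=-5.163+0.2579j, V8=-5.652+0.6149j
aux → i_V1=-0.3671-0.1596j, i_V2=0.002758-0.06101j

13.55+0.6149j V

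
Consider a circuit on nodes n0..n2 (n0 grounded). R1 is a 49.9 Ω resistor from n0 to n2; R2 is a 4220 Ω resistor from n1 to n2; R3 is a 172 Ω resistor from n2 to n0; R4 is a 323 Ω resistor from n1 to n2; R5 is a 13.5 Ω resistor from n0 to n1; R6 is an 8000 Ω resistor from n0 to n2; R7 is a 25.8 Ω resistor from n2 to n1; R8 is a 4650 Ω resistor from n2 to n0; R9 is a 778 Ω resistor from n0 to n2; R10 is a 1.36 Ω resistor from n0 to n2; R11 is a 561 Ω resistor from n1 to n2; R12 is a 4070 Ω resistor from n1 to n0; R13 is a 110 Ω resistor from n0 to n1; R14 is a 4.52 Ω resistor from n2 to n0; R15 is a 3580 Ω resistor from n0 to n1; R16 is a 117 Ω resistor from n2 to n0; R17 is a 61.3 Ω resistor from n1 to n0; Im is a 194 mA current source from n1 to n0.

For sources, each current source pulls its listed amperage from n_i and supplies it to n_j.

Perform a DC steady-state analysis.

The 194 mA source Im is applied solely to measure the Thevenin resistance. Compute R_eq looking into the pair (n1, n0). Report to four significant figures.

MNA unknowns: 2 node voltages V₁..V_2
R1: Y=0.02004 on G[0,2]
R2: Y=0.0002370 on G[1,2]
R3: Y=0.005814 on G[2,0]
R4: Y=0.003096 on G[1,2]
R5: Y=0.07407 on G[0,1]
R6: Y=0.0001250 on G[0,2]
R7: Y=0.03876 on G[2,1]
R8: Y=0.0002151 on G[2,0]
R9: Y=0.001285 on G[0,2]
R10: Y=0.7353 on G[0,2]
R11: Y=0.001783 on G[1,2]
R12: Y=0.0002457 on G[1,0]
R13: Y=0.009091 on G[0,1]
R14: Y=0.2212 on G[2,0]
R15: Y=0.0002793 on G[0,1]
R16: Y=0.008547 on G[2,0]
R17: Y=0.01631 on G[1,0]
Im: z[1]−=0.194, z[0]+=0.194
solve → V1=-1.366, V2=-0.05783

R_eq = 7.041 Ω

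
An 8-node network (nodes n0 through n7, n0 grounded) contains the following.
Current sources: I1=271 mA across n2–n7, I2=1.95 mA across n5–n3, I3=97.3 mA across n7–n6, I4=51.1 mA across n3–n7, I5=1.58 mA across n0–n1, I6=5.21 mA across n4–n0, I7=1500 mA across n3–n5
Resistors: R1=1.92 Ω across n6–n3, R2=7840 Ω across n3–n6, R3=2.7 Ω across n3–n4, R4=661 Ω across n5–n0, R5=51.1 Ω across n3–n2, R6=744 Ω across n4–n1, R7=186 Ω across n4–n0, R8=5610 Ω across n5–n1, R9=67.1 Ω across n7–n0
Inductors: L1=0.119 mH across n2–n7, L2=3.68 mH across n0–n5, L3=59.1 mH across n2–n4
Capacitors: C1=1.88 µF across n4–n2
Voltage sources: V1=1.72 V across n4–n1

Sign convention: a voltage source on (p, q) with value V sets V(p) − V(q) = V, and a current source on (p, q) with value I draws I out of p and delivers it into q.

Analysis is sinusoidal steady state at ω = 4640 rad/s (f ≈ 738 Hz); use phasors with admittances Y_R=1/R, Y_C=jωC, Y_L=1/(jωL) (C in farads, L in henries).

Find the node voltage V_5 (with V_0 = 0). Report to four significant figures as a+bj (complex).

Apply KCL at each of the 7 non-ground nodes and solve the resulting linear system.
Node n1: branches {R6, I5, R8, V1} → V_1 = -104.9+6.634j
Node n2: branches {I1, R5, L1, C1, L3} → V_2 = -62.25-2.807j
Node n3: branches {R1, R2, R3, I2, I4, R5, I7} → V_3 = -104.9+6.161j
Node n4: branches {R3, C1, R6, R7, I6, L3, V1} → V_4 = -103.2+6.634j
Node n5: branches {I2, R4, L2, I7, R8} → V_5 = 0.7086+25.24j
Node n6: branches {R1, R2, I3} → V_6 = -104.7+6.161j
Node n7: branches {I1, I3, I4, L1, R9} → V_7 = -62.27-2.171j
Source currents: i(V1)=-0.02272-0.003316j

0.7086+25.24j V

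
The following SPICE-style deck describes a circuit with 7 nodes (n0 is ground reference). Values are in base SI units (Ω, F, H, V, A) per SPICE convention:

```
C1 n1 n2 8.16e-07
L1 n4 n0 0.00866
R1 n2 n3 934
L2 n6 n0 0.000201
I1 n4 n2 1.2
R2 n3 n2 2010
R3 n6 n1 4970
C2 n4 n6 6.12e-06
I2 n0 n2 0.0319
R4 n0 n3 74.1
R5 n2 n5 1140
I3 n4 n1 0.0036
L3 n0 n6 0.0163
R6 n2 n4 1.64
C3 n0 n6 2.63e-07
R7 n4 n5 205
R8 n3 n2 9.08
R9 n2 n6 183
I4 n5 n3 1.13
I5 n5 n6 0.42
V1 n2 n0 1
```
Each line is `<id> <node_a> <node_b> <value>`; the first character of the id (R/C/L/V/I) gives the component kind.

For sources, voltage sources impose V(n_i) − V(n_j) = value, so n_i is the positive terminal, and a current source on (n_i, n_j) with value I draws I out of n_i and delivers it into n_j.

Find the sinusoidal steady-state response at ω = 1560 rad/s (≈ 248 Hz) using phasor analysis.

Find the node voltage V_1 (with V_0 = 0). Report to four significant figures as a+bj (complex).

MNA unknowns: 6 node voltages V₁..V_6 plus 1 source current (V1)
C1: Y=0.000+0.001273j on G[1,2]
L1: Y=0.000-0.07402j on G[4,0]
R1: Y=0.001071+0.000j on G[2,3]
L2: Y=0.000-3.189j on G[6,0]
I1: z[4]−=1.2, z[2]+=1.2
R2: Y=0.0004975+0.000j on G[3,2]
R3: Y=0.0002012+0.000j on G[6,1]
C2: Y=0.000+0.009547j on G[4,6]
I2: z[0]−=0.0319, z[2]+=0.0319
R4: Y=0.01350+0.000j on G[0,3]
R5: Y=0.0008772+0.000j on G[2,5]
I3: z[4]−=0.0036, z[1]+=0.0036
L3: Y=0.000-0.03933j on G[0,6]
R6: Y=0.6098+0.000j on G[2,4]
C3: Y=0.000+0.0004103j on G[0,6]
R7: Y=0.004878+0.000j on G[4,5]
R8: Y=0.1101+0.000j on G[3,2]
R9: Y=0.005464+0.000j on G[2,6]
I4: z[5]−=1.13, z[3]+=1.13
I5: z[5]−=0.42, z[6]+=0.42
V1: row V2−V0=1, i_V1 at 2,0
solve → V1=1.433-2.603j, V2=1.000+0.000j, V3=9.918+0.000j, V4=-3.091-0.3263j, V5=-271.8-0.2766j, V6=0.009566+0.1332j
aux → i_V1=-0.5079-0.1979j

1.433-2.603j V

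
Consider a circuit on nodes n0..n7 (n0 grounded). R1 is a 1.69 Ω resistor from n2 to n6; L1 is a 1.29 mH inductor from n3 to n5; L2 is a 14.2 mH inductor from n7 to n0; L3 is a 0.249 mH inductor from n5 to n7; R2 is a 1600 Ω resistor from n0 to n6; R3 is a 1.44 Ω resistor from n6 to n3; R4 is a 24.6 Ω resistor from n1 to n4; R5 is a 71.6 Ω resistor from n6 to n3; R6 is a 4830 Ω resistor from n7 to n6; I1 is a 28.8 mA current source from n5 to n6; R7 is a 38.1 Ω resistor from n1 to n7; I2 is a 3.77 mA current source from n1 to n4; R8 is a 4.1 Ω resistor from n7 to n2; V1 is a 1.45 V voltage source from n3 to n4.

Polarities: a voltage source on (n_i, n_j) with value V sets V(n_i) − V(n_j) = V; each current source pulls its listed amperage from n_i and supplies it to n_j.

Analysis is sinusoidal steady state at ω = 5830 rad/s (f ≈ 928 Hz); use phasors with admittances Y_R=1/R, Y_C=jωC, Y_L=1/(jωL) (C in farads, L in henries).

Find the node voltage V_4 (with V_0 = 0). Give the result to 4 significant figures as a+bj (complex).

-1.262+0.1218j V

MNA unknowns: 7 node voltages V₁..V_7 plus 1 source current (V1)
R1: Y=0.5917+0.000j on G[2,6]
L1: Y=0.000-0.1330j on G[3,5]
L2: Y=0.000-0.01208j on G[7,0]
L3: Y=0.000-0.6889j on G[5,7]
R2: Y=0.0006250+0.000j on G[0,6]
R3: Y=0.6944+0.000j on G[6,3]
R4: Y=0.04065+0.000j on G[1,4]
R5: Y=0.01397+0.000j on G[6,3]
R6: Y=0.0002070+0.000j on G[7,6]
I1: z[5]−=0.0288, z[6]+=0.0288
R7: Y=0.02625+0.000j on G[1,7]
I2: z[1]−=0.00377, z[4]+=0.00377
R8: Y=0.2439+0.000j on G[7,2]
V1: row V3−V4=1.45, i_V1 at 3,4
solve → V1=-0.8213+0.07027j, V2=0.1322+0.06517j, V3=0.1880+0.1218j, V4=-1.262+0.1218j, V5=0.03458-0.02334j, V6=0.1846+0.09597j, V7=0.004965-0.009554j
aux → i_V1=-0.02169+0.002095j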